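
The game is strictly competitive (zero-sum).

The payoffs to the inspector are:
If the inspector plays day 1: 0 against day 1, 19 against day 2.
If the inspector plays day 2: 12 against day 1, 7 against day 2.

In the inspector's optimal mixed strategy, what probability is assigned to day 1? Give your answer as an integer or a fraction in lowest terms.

5/24

Row minima are 0 and 7, so the inspector's maximin is 7; column maxima are 12 and 19, so the inspectee's minimax is 12. These differ, so the equilibrium is in mixed strategies.
Let the inspector play day 1 with probability p. The inspectee is indifferent when 12(1−p) = 19p + 7(1−p), giving p = 5/24.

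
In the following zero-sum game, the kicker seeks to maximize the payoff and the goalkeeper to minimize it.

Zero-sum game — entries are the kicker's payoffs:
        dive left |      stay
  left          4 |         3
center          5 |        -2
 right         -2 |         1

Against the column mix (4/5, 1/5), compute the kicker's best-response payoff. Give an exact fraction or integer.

19/5

left: (4)·(4/5) + (3)·(1/5) = 19/5.
center: (5)·(4/5) + (-2)·(1/5) = 18/5.
right: (-2)·(4/5) + (1)·(1/5) = -7/5.
The best pure response is left with expected payoff 19/5.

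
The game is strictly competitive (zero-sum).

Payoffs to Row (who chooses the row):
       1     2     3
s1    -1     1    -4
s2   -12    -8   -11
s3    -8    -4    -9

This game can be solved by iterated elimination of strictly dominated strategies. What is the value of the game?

Row s3 is strictly dominated by row s1 (-1>-8, 1>-4, -4>-9); eliminate s3.
Row s2 is strictly dominated by row s1 (-1>-12, 1>-8, -4>-11); eliminate s2.
Column 1 is strictly dominated by 3 for Column (-4<-1); eliminate 1.
Column 2 is strictly dominated by 3 for Column (-4<1); eliminate 2.
Only (s1, 3) remains, with payoff -4.

-4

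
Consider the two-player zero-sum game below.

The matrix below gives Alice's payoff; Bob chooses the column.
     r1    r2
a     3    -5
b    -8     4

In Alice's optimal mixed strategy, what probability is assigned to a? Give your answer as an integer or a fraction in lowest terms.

3/5

Row minima are -5 and -8, so Alice's maximin is -5; column maxima are 3 and 4, so Bob's minimax is 3. These differ, so the equilibrium is in mixed strategies.
Let Alice play a with probability p. Bob is indifferent when 3p − 8(1−p) = −5p + 4(1−p), giving p = 3/5.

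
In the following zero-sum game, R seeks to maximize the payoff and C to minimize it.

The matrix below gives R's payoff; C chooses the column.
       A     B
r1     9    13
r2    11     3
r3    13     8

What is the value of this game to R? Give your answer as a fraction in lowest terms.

97/9

Row r2 is strictly dominated by row r3, so R never plays it.
The remaining 2×2 game on (r1, r3) × (A, B) has no saddle point. Let R play r1 with probability p; indifference gives 9p + 13(1−p) = 13p + 8(1−p), so p = 5/9.
Similarly C's optimal q on A is 5/9, and the value is 9·(5/9) + (13)·(4/9) = 97/9.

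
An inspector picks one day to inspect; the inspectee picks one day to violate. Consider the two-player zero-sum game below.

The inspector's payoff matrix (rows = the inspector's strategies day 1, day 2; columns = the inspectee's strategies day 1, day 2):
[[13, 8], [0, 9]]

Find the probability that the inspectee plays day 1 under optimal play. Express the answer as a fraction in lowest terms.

1/14

Row minima are 8 and 0, so the inspector's maximin is 8; column maxima are 13 and 9, so the inspectee's minimax is 9. These differ, so the equilibrium is in mixed strategies.
Let the inspectee play day 1 with probability q. The inspector is indifferent when 13q + 8(1−q) = 9(1−q), giving q = 1/14.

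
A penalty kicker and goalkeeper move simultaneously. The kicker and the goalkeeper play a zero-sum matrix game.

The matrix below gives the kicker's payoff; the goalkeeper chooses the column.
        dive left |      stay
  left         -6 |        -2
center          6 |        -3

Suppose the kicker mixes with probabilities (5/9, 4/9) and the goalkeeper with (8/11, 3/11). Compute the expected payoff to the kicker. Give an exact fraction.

Against (8/11, 3/11), each row's expected payoff is left: -54/11; center: 39/11.
Taking the (5/9, 4/9)-weighted average: (5/9)·(-54/11) + (4/9)·(39/11) = -38/33.

-38/33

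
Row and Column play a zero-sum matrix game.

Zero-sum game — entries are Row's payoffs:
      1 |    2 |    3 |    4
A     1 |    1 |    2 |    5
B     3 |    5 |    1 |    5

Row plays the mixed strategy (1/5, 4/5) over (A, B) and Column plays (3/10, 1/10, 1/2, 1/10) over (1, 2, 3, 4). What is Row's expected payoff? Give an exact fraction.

23/10

Against (3/10, 1/10, 1/2, 1/10), each row's expected payoff is A: 19/10; B: 12/5.
Taking the (1/5, 4/5)-weighted average: (1/5)·(19/10) + (4/5)·(12/5) = 23/10.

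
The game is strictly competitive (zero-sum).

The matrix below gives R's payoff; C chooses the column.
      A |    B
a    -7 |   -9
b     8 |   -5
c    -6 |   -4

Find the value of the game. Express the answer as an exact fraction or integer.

Row a is strictly dominated by row c, so R never plays it.
The remaining 2×2 game on (b, c) × (A, B) has no saddle point. Let R play b with probability p; indifference gives 8p − 6(1−p) = −5p − 4(1−p), so p = 2/15.
Similarly C's optimal q on A is 1/15, and the value is 8·(1/15) + (-5)·(14/15) = -62/15.

-62/15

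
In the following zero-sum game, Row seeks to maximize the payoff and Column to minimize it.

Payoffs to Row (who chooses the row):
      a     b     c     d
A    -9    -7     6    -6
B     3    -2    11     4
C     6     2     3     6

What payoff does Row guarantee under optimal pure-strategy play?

2

Row minima: -9, -2, 2 → Row's maximin is 2.
Column maxima: 6, 2, 11, 6 → Column's minimax is 2.
They coincide at (C, b), so the value is 2.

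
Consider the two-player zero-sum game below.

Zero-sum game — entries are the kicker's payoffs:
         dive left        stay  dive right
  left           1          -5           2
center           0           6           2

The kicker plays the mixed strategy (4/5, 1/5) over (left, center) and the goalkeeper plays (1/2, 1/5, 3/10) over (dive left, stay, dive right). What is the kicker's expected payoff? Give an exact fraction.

Against (1/2, 1/5, 3/10), each row's expected payoff is left: 1/10; center: 9/5.
Taking the (4/5, 1/5)-weighted average: (4/5)·(1/10) + (1/5)·(9/5) = 11/25.

11/25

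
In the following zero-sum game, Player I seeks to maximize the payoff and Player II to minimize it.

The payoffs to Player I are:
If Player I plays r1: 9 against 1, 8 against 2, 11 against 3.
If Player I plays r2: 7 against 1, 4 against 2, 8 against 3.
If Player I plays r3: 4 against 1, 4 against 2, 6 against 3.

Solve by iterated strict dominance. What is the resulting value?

8

Row r2 is strictly dominated by row r1 (9>7, 8>4, 11>8); eliminate r2.
Row r3 is strictly dominated by row r1 (9>4, 8>4, 11>6); eliminate r3.
Column 3 is strictly dominated by 1 for Player II (9<11); eliminate 3.
Column 1 is strictly dominated by 2 for Player II (8<9); eliminate 1.
Only (r1, 2) remains, with payoff 8.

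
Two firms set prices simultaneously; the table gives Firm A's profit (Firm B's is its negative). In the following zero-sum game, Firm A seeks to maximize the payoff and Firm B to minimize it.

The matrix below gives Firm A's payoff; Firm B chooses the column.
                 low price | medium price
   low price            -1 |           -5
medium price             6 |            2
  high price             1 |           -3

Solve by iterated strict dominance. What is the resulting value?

Row low price is strictly dominated by row medium price (6>-1, 2>-5); eliminate low price.
Column low price is strictly dominated by medium price for Firm B (2<6, -3<1); eliminate low price.
Row high price is strictly dominated by row medium price (2>-3); eliminate high price.
Only (medium price, medium price) remains, with payoff 2.

2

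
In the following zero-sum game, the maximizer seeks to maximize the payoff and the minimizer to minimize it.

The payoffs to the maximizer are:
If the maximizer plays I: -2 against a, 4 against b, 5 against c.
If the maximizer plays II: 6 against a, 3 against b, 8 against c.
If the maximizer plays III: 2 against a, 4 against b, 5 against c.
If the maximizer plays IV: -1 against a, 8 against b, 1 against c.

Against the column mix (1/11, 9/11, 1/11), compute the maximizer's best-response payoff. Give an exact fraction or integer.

72/11

I: (-2)·(1/11) + (4)·(9/11) + (5)·(1/11) = 39/11.
II: (6)·(1/11) + (3)·(9/11) + (8)·(1/11) = 41/11.
III: (2)·(1/11) + (4)·(9/11) + (5)·(1/11) = 43/11.
IV: (-1)·(1/11) + (8)·(9/11) + (1)·(1/11) = 72/11.
The best pure response is IV with expected payoff 72/11.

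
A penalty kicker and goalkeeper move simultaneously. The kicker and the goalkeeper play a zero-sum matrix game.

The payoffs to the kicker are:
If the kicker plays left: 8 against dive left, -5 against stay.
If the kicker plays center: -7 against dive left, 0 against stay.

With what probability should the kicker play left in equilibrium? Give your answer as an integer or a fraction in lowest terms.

Row minima are -5 and -7, so the kicker's maximin is -5; column maxima are 8 and 0, so the goalkeeper's minimax is 0. These differ, so the equilibrium is in mixed strategies.
Let the kicker play left with probability p. The goalkeeper is indifferent when 8p − 7(1−p) = −5p, giving p = 7/20.

7/20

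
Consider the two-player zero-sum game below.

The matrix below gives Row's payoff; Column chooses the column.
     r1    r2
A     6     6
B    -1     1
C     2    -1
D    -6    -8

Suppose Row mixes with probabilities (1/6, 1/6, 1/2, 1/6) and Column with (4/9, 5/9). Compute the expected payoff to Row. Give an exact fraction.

Against (4/9, 5/9), each row's expected payoff is A: 6; B: 1/9; C: 1/3; D: -64/9.
Taking the (1/6, 1/6, 1/2, 1/6)-weighted average: (1/6)·(6) + (1/6)·(1/9) + (1/2)·(1/3) + (1/6)·(-64/9) = 0.

0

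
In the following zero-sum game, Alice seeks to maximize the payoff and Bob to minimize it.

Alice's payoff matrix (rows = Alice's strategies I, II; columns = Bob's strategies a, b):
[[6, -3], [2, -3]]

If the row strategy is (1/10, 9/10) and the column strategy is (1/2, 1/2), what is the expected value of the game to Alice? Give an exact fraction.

-3/10

Against (1/2, 1/2), each row's expected payoff is I: 3/2; II: -1/2.
Taking the (1/10, 9/10)-weighted average: (1/10)·(3/2) + (9/10)·(-1/2) = -3/10.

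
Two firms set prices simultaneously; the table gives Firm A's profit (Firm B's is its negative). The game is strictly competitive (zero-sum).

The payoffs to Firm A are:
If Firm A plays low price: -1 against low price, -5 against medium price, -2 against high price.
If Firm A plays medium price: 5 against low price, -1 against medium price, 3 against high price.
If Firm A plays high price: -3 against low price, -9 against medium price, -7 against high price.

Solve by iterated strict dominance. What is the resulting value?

-1

Column low price is strictly dominated by medium price for Firm B (-5<-1, -1<5, -9<-3); eliminate low price.
Row low price is strictly dominated by row medium price (-1>-5, 3>-2); eliminate low price.
Row high price is strictly dominated by row medium price (-1>-9, 3>-7); eliminate high price.
Column high price is strictly dominated by medium price for Firm B (-1<3); eliminate high price.
Only (medium price, medium price) remains, with payoff -1.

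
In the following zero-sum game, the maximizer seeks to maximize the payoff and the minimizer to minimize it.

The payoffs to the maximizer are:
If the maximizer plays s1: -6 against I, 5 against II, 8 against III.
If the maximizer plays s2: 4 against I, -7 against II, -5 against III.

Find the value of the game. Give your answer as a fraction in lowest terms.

-1

Column III is strictly dominated by II for the minimizer (it gives the maximizer more in every row).
The remaining 2×2 game on (s1, s2) × (I, II) has no saddle point. Let the maximizer play s1 with probability p; indifference gives −6p + 4(1−p) = 5p − 7(1−p), so p = 1/2.
Similarly the minimizer's optimal q on I is 6/11, and the value is -6·(6/11) + (5)·(5/11) = -1.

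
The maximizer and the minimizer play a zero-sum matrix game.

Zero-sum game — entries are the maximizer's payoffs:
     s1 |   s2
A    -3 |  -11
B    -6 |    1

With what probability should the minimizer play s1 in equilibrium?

Row minima are -11 and -6, so the maximizer's maximin is -6; column maxima are -3 and 1, so the minimizer's minimax is -3. These differ, so the equilibrium is in mixed strategies.
Let the minimizer play s1 with probability q. The maximizer is indifferent when −3q − 11(1−q) = −6q + (1−q), giving q = 4/5.

4/5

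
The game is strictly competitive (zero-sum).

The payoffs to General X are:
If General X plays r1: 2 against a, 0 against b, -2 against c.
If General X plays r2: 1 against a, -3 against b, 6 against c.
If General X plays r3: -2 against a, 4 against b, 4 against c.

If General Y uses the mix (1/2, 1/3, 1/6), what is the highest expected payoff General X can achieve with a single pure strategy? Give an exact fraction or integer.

r1: (2)·(1/2) + (0)·(1/3) + (-2)·(1/6) = 2/3.
r2: (1)·(1/2) + (-3)·(1/3) + (6)·(1/6) = 1/2.
r3: (-2)·(1/2) + (4)·(1/3) + (4)·(1/6) = 1.
The best pure response is r3 with expected payoff 1.

1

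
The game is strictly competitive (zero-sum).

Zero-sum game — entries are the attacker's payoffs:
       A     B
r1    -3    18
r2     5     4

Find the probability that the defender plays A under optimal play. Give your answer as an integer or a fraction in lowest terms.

7/11

Row minima are -3 and 4, so the attacker's maximin is 4; column maxima are 5 and 18, so the defender's minimax is 5. These differ, so the equilibrium is in mixed strategies.
Let the defender play A with probability q. The attacker is indifferent when −3q + 18(1−q) = 5q + 4(1−q), giving q = 7/11.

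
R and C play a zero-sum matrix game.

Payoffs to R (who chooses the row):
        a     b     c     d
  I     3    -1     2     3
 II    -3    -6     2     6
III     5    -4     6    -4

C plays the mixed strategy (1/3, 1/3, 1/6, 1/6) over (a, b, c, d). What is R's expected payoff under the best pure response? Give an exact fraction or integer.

3/2

I: (3)·(1/3) + (-1)·(1/3) + (2)·(1/6) + (3)·(1/6) = 3/2.
II: (-3)·(1/3) + (-6)·(1/3) + (2)·(1/6) + (6)·(1/6) = -5/3.
III: (5)·(1/3) + (-4)·(1/3) + (6)·(1/6) + (-4)·(1/6) = 2/3.
The best pure response is I with expected payoff 3/2.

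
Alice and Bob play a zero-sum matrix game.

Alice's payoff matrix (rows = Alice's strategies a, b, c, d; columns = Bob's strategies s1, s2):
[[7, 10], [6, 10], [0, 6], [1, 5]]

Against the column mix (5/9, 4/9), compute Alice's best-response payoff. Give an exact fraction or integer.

25/3

a: (7)·(5/9) + (10)·(4/9) = 25/3.
b: (6)·(5/9) + (10)·(4/9) = 70/9.
c: (0)·(5/9) + (6)·(4/9) = 8/3.
d: (1)·(5/9) + (5)·(4/9) = 25/9.
The best pure response is a with expected payoff 25/3.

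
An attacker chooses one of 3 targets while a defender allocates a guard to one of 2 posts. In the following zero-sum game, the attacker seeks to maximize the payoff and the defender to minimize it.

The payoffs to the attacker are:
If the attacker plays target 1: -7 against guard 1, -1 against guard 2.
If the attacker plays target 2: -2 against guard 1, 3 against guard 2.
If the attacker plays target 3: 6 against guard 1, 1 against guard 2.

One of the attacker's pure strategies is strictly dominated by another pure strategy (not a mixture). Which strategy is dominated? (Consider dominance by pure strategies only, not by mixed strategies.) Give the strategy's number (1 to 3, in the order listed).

1

Compare target 1 with target 2: -2 > -7, 3 > -1.
So target 2 strictly dominates target 1 for the attacker; target 1 is strictly dominated.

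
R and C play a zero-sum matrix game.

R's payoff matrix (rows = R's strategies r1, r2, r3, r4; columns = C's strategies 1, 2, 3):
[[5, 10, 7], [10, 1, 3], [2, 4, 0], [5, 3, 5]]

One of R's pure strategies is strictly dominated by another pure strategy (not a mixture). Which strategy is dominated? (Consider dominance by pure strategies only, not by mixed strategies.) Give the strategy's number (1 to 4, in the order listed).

Compare r3 with r1: 5 > 2, 10 > 4, 7 > 0.
So r1 strictly dominates r3 for R; r3 is strictly dominated.

3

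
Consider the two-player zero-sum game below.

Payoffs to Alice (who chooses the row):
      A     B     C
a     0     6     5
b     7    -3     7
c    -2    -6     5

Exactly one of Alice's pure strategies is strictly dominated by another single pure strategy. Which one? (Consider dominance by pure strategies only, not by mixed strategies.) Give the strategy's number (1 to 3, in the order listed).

Compare c with b: 7 > -2, -3 > -6, 7 > 5.
So b strictly dominates c for Alice; c is strictly dominated.

3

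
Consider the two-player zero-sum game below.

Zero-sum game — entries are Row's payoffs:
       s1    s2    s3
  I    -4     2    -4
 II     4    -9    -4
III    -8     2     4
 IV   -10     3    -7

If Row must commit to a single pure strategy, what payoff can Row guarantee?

The worst-case payoff for each row is I: -4, II: -9, III: -8, IV: -10.
The best of these is -4.

-4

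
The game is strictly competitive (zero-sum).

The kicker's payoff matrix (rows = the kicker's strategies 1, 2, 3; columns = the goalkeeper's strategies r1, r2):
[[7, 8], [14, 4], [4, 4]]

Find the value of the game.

Row 3 is strictly dominated by row 1, so the kicker never plays it.
The remaining 2×2 game on (1, 2) × (r1, r2) has no saddle point. Let the kicker play 1 with probability p; indifference gives 7p + 14(1−p) = 8p + 4(1−p), so p = 10/11.
Similarly the goalkeeper's optimal q on r1 is 4/11, and the value is 7·(4/11) + (8)·(7/11) = 84/11.

84/11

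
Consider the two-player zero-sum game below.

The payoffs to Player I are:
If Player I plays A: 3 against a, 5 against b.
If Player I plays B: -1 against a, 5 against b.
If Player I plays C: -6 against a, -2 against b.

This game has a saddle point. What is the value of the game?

Row minima: 3, -1, -6 → Player I's maximin is 3.
Column maxima: 3, 5 → Player II's minimax is 3.
They coincide at (A, a), so the value is 3.

3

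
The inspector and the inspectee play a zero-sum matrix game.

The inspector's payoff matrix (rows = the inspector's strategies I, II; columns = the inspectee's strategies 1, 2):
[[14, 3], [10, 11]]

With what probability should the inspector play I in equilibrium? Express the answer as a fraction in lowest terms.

1/12

Row minima are 3 and 10, so the inspector's maximin is 10; column maxima are 14 and 11, so the inspectee's minimax is 11. These differ, so the equilibrium is in mixed strategies.
Let the inspector play I with probability p. The inspectee is indifferent when 14p + 10(1−p) = 3p + 11(1−p), giving p = 1/12.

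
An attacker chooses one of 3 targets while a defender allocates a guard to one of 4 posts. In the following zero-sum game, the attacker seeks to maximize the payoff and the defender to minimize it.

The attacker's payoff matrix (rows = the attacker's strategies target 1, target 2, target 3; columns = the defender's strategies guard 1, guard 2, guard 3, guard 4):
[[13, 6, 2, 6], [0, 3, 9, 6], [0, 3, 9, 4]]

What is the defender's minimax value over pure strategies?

The worst case (largest entry) in each column is guard 1: 13, guard 2: 6, guard 3: 9, guard 4: 6.
The best (smallest) of these is 6.

6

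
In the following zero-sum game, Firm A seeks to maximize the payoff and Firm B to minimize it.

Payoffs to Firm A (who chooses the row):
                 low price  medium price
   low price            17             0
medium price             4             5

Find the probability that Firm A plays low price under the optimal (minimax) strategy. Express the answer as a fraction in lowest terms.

1/18

Row minima are 0 and 4, so Firm A's maximin is 4; column maxima are 17 and 5, so Firm B's minimax is 5. These differ, so the equilibrium is in mixed strategies.
Let Firm A play low price with probability p. Firm B is indifferent when 17p + 4(1−p) = 5(1−p), giving p = 1/18.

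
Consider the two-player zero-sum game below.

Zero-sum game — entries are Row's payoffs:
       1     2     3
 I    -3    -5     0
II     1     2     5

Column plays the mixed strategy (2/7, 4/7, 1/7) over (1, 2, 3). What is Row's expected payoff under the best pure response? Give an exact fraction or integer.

I: (-3)·(2/7) + (-5)·(4/7) + (0)·(1/7) = -26/7.
II: (1)·(2/7) + (2)·(4/7) + (5)·(1/7) = 15/7.
The best pure response is II with expected payoff 15/7.

15/7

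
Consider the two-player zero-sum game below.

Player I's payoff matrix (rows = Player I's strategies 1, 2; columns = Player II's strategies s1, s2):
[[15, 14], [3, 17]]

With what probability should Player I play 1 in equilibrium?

14/15

Row minima are 14 and 3, so Player I's maximin is 14; column maxima are 15 and 17, so Player II's minimax is 15. These differ, so the equilibrium is in mixed strategies.
Let Player I play 1 with probability p. Player II is indifferent when 15p + 3(1−p) = 14p + 17(1−p), giving p = 14/15.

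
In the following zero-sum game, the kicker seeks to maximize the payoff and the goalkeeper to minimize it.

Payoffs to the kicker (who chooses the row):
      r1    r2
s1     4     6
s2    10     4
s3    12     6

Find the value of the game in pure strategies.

Row minima: 4, 4, 6 → the kicker's maximin is 6.
Column maxima: 12, 6 → the goalkeeper's minimax is 6.
They coincide at (s3, r2), so the value is 6.

6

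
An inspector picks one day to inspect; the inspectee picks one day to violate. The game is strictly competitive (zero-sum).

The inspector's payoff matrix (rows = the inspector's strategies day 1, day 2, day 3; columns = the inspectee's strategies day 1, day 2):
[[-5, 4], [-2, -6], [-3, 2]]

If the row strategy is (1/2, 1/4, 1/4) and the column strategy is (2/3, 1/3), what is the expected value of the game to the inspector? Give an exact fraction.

Against (2/3, 1/3), each row's expected payoff is day 1: -2; day 2: -10/3; day 3: -4/3.
Taking the (1/2, 1/4, 1/4)-weighted average: (1/2)·(-2) + (1/4)·(-10/3) + (1/4)·(-4/3) = -13/6.

-13/6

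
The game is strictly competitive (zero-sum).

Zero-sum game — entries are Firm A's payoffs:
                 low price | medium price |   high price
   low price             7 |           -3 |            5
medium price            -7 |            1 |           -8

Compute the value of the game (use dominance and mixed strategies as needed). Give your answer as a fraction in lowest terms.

Column low price is strictly dominated by high price for Firm B (it gives Firm A more in every row).
The remaining 2×2 game on (low price, medium price) × (medium price, high price) has no saddle point. Let Firm A play low price with probability p; indifference gives −3p + (1−p) = 5p − 8(1−p), so p = 9/17.
Similarly Firm B's optimal q on medium price is 13/17, and the value is -3·(13/17) + (5)·(4/17) = -19/17.

-19/17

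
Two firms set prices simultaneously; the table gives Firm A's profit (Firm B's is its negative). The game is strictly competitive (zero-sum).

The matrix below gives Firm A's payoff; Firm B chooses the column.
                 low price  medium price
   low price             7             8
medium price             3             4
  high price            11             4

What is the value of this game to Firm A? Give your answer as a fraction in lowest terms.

15/2

Row medium price is strictly dominated by row low price, so Firm A never plays it.
The remaining 2×2 game on (low price, high price) × (low price, medium price) has no saddle point. Let Firm A play low price with probability p; indifference gives 7p + 11(1−p) = 8p + 4(1−p), so p = 7/8.
Similarly Firm B's optimal q on low price is 1/2, and the value is 7·(1/2) + (8)·(1/2) = 15/2.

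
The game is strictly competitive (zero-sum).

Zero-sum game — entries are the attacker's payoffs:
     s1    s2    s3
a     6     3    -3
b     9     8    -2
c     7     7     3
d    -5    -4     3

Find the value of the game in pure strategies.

3

Row minima: -3, -2, 3, -5 → the attacker's maximin is 3.
Column maxima: 9, 8, 3 → the defender's minimax is 3.
They coincide at (c, s3), so the value is 3.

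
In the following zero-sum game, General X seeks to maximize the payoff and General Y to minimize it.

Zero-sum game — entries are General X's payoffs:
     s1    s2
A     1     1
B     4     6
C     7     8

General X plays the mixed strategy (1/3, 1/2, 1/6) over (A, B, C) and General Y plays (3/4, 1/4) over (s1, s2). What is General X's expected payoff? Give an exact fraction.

Against (3/4, 1/4), each row's expected payoff is A: 1; B: 9/2; C: 29/4.
Taking the (1/3, 1/2, 1/6)-weighted average: (1/3)·(1) + (1/2)·(9/2) + (1/6)·(29/4) = 91/24.

91/24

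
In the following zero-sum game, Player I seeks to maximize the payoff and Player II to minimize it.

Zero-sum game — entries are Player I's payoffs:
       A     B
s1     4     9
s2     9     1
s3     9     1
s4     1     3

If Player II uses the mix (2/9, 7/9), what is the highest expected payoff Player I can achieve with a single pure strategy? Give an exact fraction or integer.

s1: (4)·(2/9) + (9)·(7/9) = 71/9.
s2: (9)·(2/9) + (1)·(7/9) = 25/9.
s3: (9)·(2/9) + (1)·(7/9) = 25/9.
s4: (1)·(2/9) + (3)·(7/9) = 23/9.
The best pure response is s1 with expected payoff 71/9.

71/9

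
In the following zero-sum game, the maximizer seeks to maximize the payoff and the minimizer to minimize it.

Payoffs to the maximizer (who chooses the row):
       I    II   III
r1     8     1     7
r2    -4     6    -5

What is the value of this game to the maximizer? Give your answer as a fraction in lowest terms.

Column I is strictly dominated by III for the minimizer (it gives the maximizer more in every row).
The remaining 2×2 game on (r1, r2) × (II, III) has no saddle point. Let the maximizer play r1 with probability p; indifference gives p + 6(1−p) = 7p − 5(1−p), so p = 11/17.
Similarly the minimizer's optimal q on II is 12/17, and the value is 1·(12/17) + (7)·(5/17) = 47/17.

47/17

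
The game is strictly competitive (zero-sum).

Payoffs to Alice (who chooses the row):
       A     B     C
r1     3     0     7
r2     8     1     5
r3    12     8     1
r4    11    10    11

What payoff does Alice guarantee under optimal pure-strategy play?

10

Row minima: 0, 1, 1, 10 → Alice's maximin is 10.
Column maxima: 12, 10, 11 → Bob's minimax is 10.
They coincide at (r4, B), so the value is 10.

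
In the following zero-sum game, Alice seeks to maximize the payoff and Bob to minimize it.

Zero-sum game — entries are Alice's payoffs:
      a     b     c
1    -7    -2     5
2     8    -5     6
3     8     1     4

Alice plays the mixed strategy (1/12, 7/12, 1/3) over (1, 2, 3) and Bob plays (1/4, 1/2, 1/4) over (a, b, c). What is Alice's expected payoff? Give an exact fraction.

Against (1/4, 1/2, 1/4), each row's expected payoff is 1: -3/2; 2: 1; 3: 7/2.
Taking the (1/12, 7/12, 1/3)-weighted average: (1/12)·(-3/2) + (7/12)·(1) + (1/3)·(7/2) = 13/8.

13/8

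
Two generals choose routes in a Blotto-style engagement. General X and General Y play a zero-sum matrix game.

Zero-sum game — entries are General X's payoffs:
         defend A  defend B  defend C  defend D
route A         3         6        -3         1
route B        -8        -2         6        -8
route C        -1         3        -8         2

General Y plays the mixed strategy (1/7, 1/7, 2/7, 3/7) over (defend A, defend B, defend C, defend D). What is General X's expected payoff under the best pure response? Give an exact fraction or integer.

route A: (3)·(1/7) + (6)·(1/7) + (-3)·(2/7) + (1)·(3/7) = 6/7.
route B: (-8)·(1/7) + (-2)·(1/7) + (6)·(2/7) + (-8)·(3/7) = -22/7.
route C: (-1)·(1/7) + (3)·(1/7) + (-8)·(2/7) + (2)·(3/7) = -8/7.
The best pure response is route A with expected payoff 6/7.

6/7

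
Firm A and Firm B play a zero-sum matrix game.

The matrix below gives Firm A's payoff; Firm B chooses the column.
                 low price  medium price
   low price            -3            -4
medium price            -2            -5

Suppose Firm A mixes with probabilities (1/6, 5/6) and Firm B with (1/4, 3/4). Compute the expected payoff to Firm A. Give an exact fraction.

Against (1/4, 3/4), each row's expected payoff is low price: -15/4; medium price: -17/4.
Taking the (1/6, 5/6)-weighted average: (1/6)·(-15/4) + (5/6)·(-17/4) = -25/6.

-25/6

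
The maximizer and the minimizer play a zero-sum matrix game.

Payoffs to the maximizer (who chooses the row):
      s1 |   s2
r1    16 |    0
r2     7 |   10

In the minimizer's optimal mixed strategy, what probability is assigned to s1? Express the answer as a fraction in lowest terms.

10/19

Row minima are 0 and 7, so the maximizer's maximin is 7; column maxima are 16 and 10, so the minimizer's minimax is 10. These differ, so the equilibrium is in mixed strategies.
Let the minimizer play s1 with probability q. The maximizer is indifferent when 16q = 7q + 10(1−q), giving q = 10/19.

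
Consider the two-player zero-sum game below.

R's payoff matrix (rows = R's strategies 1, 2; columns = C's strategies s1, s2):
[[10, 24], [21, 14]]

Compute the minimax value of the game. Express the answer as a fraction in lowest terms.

Row minima are 10 and 14, so R's maximin is 14; column maxima are 21 and 24, so C's minimax is 21. These differ, so the equilibrium is in mixed strategies.
Let R play 1 with probability p. C is indifferent when 10p + 21(1−p) = 24p + 14(1−p), giving p = 1/3.
Let C play s1 with probability q. R is indifferent when 10q + 24(1−q) = 21q + 14(1−q), giving q = 10/21.
The value is 10·(10/21) + (24)·(11/21) = 52/3.

52/3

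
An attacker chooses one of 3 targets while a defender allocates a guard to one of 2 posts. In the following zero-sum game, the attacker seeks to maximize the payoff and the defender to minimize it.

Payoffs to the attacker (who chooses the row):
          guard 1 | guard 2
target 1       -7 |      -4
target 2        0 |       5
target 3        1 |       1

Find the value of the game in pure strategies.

1

Row minima: -7, 0, 1 → the attacker's maximin is 1.
Column maxima: 1, 5 → the defender's minimax is 1.
They coincide at (target 3, guard 1), so the value is 1.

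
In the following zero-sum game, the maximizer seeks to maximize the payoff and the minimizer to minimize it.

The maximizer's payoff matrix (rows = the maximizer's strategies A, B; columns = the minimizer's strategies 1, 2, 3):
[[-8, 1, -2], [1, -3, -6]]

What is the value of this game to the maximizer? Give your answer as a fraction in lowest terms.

Column 2 is strictly dominated by 3 for the minimizer (it gives the maximizer more in every row).
The remaining 2×2 game on (A, B) × (1, 3) has no saddle point. Let the maximizer play A with probability p; indifference gives −8p + (1−p) = −2p − 6(1−p), so p = 7/13.
Similarly the minimizer's optimal q on 1 is 4/13, and the value is -8·(4/13) + (-2)·(9/13) = -50/13.

-50/13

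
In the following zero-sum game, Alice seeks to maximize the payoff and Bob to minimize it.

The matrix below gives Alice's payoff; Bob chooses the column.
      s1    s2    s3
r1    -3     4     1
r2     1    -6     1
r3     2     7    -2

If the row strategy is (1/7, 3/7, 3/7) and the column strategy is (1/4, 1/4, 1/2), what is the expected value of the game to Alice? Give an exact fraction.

Against (1/4, 1/4, 1/2), each row's expected payoff is r1: 3/4; r2: -3/4; r3: 5/4.
Taking the (1/7, 3/7, 3/7)-weighted average: (1/7)·(3/4) + (3/7)·(-3/4) + (3/7)·(5/4) = 9/28.

9/28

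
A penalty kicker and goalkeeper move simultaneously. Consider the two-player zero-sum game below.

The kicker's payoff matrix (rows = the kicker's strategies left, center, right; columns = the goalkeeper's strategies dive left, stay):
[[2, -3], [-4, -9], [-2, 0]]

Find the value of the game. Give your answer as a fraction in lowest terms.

-6/7

Row center is strictly dominated by row left, so the kicker never plays it.
The remaining 2×2 game on (left, right) × (dive left, stay) has no saddle point. Let the kicker play left with probability p; indifference gives 2p − 2(1−p) = −3p, so p = 2/7.
Similarly the goalkeeper's optimal q on dive left is 3/7, and the value is 2·(3/7) + (-3)·(4/7) = -6/7.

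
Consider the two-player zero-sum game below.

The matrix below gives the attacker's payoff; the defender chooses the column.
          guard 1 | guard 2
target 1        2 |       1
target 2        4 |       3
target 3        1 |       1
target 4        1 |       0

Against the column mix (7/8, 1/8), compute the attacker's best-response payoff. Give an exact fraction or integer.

31/8

target 1: (2)·(7/8) + (1)·(1/8) = 15/8.
target 2: (4)·(7/8) + (3)·(1/8) = 31/8.
target 3: (1)·(7/8) + (1)·(1/8) = 1.
target 4: (1)·(7/8) + (0)·(1/8) = 7/8.
The best pure response is target 2 with expected payoff 31/8.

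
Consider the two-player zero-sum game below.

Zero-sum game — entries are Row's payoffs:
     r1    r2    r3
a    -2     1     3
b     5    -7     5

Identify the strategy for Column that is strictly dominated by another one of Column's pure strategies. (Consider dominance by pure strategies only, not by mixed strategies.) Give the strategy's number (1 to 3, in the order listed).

Column prefers columns that give Row less. Compare r3 with r2: 1 < 3, -7 < 5.
So r2 strictly dominates r3 for Column; r3 is strictly dominated.

3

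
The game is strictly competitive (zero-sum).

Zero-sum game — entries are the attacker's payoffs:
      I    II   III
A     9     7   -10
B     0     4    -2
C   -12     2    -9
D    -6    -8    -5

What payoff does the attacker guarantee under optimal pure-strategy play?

-2

Row minima: -10, -2, -12, -8 → the attacker's maximin is -2.
Column maxima: 9, 7, -2 → the defender's minimax is -2.
They coincide at (B, III), so the value is -2.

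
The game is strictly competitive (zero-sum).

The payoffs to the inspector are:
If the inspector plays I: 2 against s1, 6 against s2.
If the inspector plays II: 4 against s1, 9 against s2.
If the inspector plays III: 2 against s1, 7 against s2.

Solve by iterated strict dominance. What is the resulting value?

Column s2 is strictly dominated by s1 for the inspectee (2<6, 4<9, 2<7); eliminate s2.
Row I is strictly dominated by row II (4>2); eliminate I.
Row III is strictly dominated by row II (4>2); eliminate III.
Only (II, s1) remains, with payoff 4.

4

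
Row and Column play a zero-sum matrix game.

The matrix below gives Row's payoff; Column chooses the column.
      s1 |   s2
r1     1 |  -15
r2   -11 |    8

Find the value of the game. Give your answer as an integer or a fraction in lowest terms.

-157/35

Row minima are -15 and -11, so Row's maximin is -11; column maxima are 1 and 8, so Column's minimax is 1. These differ, so the equilibrium is in mixed strategies.
Let Row play r1 with probability p. Column is indifferent when p − 11(1−p) = −15p + 8(1−p), giving p = 19/35.
Let Column play s1 with probability q. Row is indifferent when q − 15(1−q) = −11q + 8(1−q), giving q = 23/35.
The value is 1·(23/35) + (-15)·(12/35) = -157/35.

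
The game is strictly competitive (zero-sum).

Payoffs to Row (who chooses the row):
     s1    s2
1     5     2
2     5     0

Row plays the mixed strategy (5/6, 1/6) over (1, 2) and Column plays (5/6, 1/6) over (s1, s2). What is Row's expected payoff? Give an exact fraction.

40/9

Against (5/6, 1/6), each row's expected payoff is 1: 9/2; 2: 25/6.
Taking the (5/6, 1/6)-weighted average: (5/6)·(9/2) + (1/6)·(25/6) = 40/9.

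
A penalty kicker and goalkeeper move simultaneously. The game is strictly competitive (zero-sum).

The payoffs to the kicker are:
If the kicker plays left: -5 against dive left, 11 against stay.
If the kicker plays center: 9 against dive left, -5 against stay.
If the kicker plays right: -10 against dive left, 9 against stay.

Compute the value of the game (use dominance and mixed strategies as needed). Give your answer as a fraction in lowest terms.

37/15

Row right is strictly dominated by row left, so the kicker never plays it.
The remaining 2×2 game on (left, center) × (dive left, stay) has no saddle point. Let the kicker play left with probability p; indifference gives −5p + 9(1−p) = 11p − 5(1−p), so p = 7/15.
Similarly the goalkeeper's optimal q on dive left is 8/15, and the value is -5·(8/15) + (11)·(7/15) = 37/15.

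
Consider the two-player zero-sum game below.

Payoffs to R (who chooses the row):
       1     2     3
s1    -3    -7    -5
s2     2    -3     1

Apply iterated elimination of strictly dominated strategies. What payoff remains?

-3

Column 3 is strictly dominated by 2 for C (-7<-5, -3<1); eliminate 3.
Row s1 is strictly dominated by row s2 (2>-3, -3>-7); eliminate s1.
Column 1 is strictly dominated by 2 for C (-3<2); eliminate 1.
Only (s2, 2) remains, with payoff -3.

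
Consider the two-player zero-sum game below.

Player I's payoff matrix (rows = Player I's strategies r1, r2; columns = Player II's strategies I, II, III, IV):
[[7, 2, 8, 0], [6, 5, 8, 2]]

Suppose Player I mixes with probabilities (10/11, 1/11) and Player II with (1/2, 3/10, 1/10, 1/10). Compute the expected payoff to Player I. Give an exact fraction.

109/22

Against (1/2, 3/10, 1/10, 1/10), each row's expected payoff is r1: 49/10; r2: 11/2.
Taking the (10/11, 1/11)-weighted average: (10/11)·(49/10) + (1/11)·(11/2) = 109/22.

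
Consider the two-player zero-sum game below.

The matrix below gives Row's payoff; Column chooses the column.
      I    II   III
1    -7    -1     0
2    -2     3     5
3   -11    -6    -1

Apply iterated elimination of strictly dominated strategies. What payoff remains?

-2

Row 3 is strictly dominated by row 1 (-7>-11, -1>-6, 0>-1); eliminate 3.
Row 1 is strictly dominated by row 2 (-2>-7, 3>-1, 5>0); eliminate 1.
Column III is strictly dominated by I for Column (-2<5); eliminate III.
Column II is strictly dominated by I for Column (-2<3); eliminate II.
Only (2, I) remains, with payoff -2.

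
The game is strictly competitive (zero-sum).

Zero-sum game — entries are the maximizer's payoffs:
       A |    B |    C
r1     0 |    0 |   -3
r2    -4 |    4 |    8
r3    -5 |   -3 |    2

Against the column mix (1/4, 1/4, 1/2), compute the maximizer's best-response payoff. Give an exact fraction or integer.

4

r1: (0)·(1/4) + (0)·(1/4) + (-3)·(1/2) = -3/2.
r2: (-4)·(1/4) + (4)·(1/4) + (8)·(1/2) = 4.
r3: (-5)·(1/4) + (-3)·(1/4) + (2)·(1/2) = -1.
The best pure response is r2 with expected payoff 4.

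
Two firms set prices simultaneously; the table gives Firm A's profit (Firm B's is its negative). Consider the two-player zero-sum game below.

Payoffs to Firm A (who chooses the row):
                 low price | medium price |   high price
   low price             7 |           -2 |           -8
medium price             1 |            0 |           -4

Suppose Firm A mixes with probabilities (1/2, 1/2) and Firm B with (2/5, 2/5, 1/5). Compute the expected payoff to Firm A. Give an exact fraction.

Against (2/5, 2/5, 1/5), each row's expected payoff is low price: 2/5; medium price: -2/5.
Taking the (1/2, 1/2)-weighted average: (1/2)·(2/5) + (1/2)·(-2/5) = 0.

0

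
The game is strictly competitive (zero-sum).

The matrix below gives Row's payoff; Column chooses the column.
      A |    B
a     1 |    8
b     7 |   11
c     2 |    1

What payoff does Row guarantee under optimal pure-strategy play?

Row minima: 1, 7, 1 → Row's maximin is 7.
Column maxima: 7, 11 → Column's minimax is 7.
They coincide at (b, A), so the value is 7.

7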